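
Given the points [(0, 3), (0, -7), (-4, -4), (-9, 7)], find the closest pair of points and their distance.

Computing all pairwise distances among 4 points:

d((0, 3), (0, -7)) = 10.0
d((0, 3), (-4, -4)) = 8.0623
d((0, 3), (-9, 7)) = 9.8489
d((0, -7), (-4, -4)) = 5.0 <-- minimum
d((0, -7), (-9, 7)) = 16.6433
d((-4, -4), (-9, 7)) = 12.083

Closest pair: (0, -7) and (-4, -4) with distance 5.0

The closest pair is (0, -7) and (-4, -4) with Euclidean distance 5.0. For 4 points, brute-force pairwise comparison is shown above. For large n, the divide-and-conquer algorithm (sort by x, recurse on halves, check the dividing strip) achieves O(n log n).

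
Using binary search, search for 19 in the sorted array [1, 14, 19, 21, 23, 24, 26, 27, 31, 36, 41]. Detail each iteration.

Binary search for 19 in [1, 14, 19, 21, 23, 24, 26, 27, 31, 36, 41]:

lo=0, hi=10, mid=5, arr[mid]=24 -> 24 > 19, search left half
lo=0, hi=4, mid=2, arr[mid]=19 -> Found target at index 2!

Binary search finds 19 at index 2 after 2 comparisons. The search repeatedly halves the search space by comparing with the middle element.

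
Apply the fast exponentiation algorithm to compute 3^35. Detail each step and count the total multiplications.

Computing 3^35 by squaring (build up from 3^1; each line after the first costs one multiplication):

3^1 = 3
3^2 = (3^1)^2 = 3^2 = 9
3^4 = (3^2)^2 = 9^2 = 81
3^8 = (3^4)^2 = 81^2 = 6561
3^16 = (3^8)^2 = 6561^2 = 43046721
3^17 = 3 * 3^16 = 3 * 43046721 = 129140163
3^34 = (3^17)^2 = 129140163^2 = 16677181699666569
3^35 = 3 * 3^34 = 3 * 16677181699666569 = 50031545098999707

Result: 50031545098999707
Multiplications needed: 7 (7 lines after 3^1)

3^35 = 50031545098999707. Using exponentiation by squaring, this requires 7 multiplications. The key idea: if the exponent is even, square the half-power; if odd, multiply by the base once.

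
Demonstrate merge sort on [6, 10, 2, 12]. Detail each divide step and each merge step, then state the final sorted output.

Merge sort trace:

Split: [6, 10, 2, 12] -> [6, 10] and [2, 12]
  Split: [6, 10] -> [6] and [10]
  Merge: [6] + [10] -> [6, 10]
  Split: [2, 12] -> [2] and [12]
  Merge: [2] + [12] -> [2, 12]
Merge: [6, 10] + [2, 12] -> [2, 6, 10, 12]

Final sorted array: [2, 6, 10, 12]

The merge sort proceeds by recursively splitting the array and merging sorted halves.
After all merges, the sorted array is [2, 6, 10, 12].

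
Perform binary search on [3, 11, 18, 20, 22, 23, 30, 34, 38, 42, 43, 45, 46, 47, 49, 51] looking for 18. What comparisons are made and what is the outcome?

Binary search for 18 in [3, 11, 18, 20, 22, 23, 30, 34, 38, 42, 43, 45, 46, 47, 49, 51]:

lo=0, hi=15, mid=7, arr[mid]=34 -> 34 > 18, search left half
lo=0, hi=6, mid=3, arr[mid]=20 -> 20 > 18, search left half
lo=0, hi=2, mid=1, arr[mid]=11 -> 11 < 18, search right half
lo=2, hi=2, mid=2, arr[mid]=18 -> Found target at index 2!

Binary search finds 18 at index 2 after 4 comparisons. The search repeatedly halves the search space by comparing with the middle element.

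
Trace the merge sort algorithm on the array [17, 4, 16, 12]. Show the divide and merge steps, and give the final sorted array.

Merge sort trace:

Split: [17, 4, 16, 12] -> [17, 4] and [16, 12]
  Split: [17, 4] -> [17] and [4]
  Merge: [17] + [4] -> [4, 17]
  Split: [16, 12] -> [16] and [12]
  Merge: [16] + [12] -> [12, 16]
Merge: [4, 17] + [12, 16] -> [4, 12, 16, 17]

Final sorted array: [4, 12, 16, 17]

The merge sort proceeds by recursively splitting the array and merging sorted halves.
After all merges, the sorted array is [4, 12, 16, 17].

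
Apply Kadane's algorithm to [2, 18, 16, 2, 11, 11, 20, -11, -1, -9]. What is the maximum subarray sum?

Using Kadane's algorithm on [2, 18, 16, 2, 11, 11, 20, -11, -1, -9]:

Scanning through the array:
Position 1 (value 18): max_ending_here = 20, max_so_far = 20
Position 2 (value 16): max_ending_here = 36, max_so_far = 36
Position 3 (value 2): max_ending_here = 38, max_so_far = 38
Position 4 (value 11): max_ending_here = 49, max_so_far = 49
Position 5 (value 11): max_ending_here = 60, max_so_far = 60
Position 6 (value 20): max_ending_here = 80, max_so_far = 80
Position 7 (value -11): max_ending_here = 69, max_so_far = 80
Position 8 (value -1): max_ending_here = 68, max_so_far = 80
Position 9 (value -9): max_ending_here = 59, max_so_far = 80

Maximum subarray: [2, 18, 16, 2, 11, 11, 20]
Maximum sum: 80

The maximum subarray is [2, 18, 16, 2, 11, 11, 20] with sum 80. This subarray runs from index 0 to index 6.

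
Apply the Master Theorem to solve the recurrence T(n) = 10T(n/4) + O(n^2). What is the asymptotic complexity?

Master Theorem for T(n) = 10T(n/4) + O(n^2):

a = 10, b = 4, c = 2
log_b(a) = log_4(10) = 1.6610

Case 3: c = 2 > log_4(10) = 1.6610
T(n) = O(n^2) = O(n^2)

For T(n) = 10T(n/4) + O(n^2): log_4(10) = 1.6610. This is Case 3 of the Master Theorem (c > log_b(a), work dominated by root), giving O(n^2).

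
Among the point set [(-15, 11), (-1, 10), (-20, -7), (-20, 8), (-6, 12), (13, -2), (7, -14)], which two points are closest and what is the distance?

Computing all pairwise distances among 7 points:

d((-15, 11), (-1, 10)) = 14.0357
d((-15, 11), (-20, -7)) = 18.6815
d((-15, 11), (-20, 8)) = 5.831
d((-15, 11), (-6, 12)) = 9.0554
d((-15, 11), (13, -2)) = 30.8707
d((-15, 11), (7, -14)) = 33.3017
d((-1, 10), (-20, -7)) = 25.4951
d((-1, 10), (-20, 8)) = 19.105
d((-1, 10), (-6, 12)) = 5.3852 <-- minimum
d((-1, 10), (13, -2)) = 18.4391
d((-1, 10), (7, -14)) = 25.2982
d((-20, -7), (-20, 8)) = 15.0
d((-20, -7), (-6, 12)) = 23.6008
d((-20, -7), (13, -2)) = 33.3766
d((-20, -7), (7, -14)) = 27.8927
d((-20, 8), (-6, 12)) = 14.5602
d((-20, 8), (13, -2)) = 34.4819
d((-20, 8), (7, -14)) = 34.8281
d((-6, 12), (13, -2)) = 23.6008
d((-6, 12), (7, -14)) = 29.0689
d((13, -2), (7, -14)) = 13.4164

Closest pair: (-1, 10) and (-6, 12) with distance 5.3852

The closest pair is (-1, 10) and (-6, 12) with Euclidean distance 5.3852. For 7 points, brute-force pairwise comparison is shown above. For large n, the divide-and-conquer algorithm (sort by x, recurse on halves, check the dividing strip) achieves O(n log n).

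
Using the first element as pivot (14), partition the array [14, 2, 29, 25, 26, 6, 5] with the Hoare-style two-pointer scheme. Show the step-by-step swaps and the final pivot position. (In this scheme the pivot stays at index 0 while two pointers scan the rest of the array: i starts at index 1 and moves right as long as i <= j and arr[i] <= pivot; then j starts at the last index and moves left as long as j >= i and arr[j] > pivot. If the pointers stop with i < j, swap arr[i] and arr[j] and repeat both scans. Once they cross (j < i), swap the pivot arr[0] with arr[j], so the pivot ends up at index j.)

Hoare-style two-pointer partition with pivot = 14:

Initial array: [14, 2, 29, 25, 26, 6, 5]

Pointers start at i = 1, j = 6.
i stops at index 2 (arr[2]=29 > 14), j stops at index 6 (arr[6]=5 <= 14): swap arr[2] and arr[6], array becomes [14, 2, 5, 25, 26, 6, 29]
i stops at index 3 (arr[3]=25 > 14), j stops at index 5 (arr[5]=6 <= 14): swap arr[3] and arr[5], array becomes [14, 2, 5, 6, 26, 25, 29]
i ends at 4, j ends at 3: the pointers have crossed (j < i), so scanning stops.

Swap pivot arr[0] with arr[3] to place pivot at position 3: [6, 2, 5, 14, 26, 25, 29]
Pivot position: 3

After partitioning with pivot 14, the array becomes [6, 2, 5, 14, 26, 25, 29]. The pivot is placed at index 3. All elements to the left of the pivot are <= 14, and all elements to the right are > 14.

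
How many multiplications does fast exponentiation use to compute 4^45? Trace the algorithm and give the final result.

Computing 4^45 by squaring (build up from 4^1; each line after the first costs one multiplication):

4^1 = 4
4^2 = (4^1)^2 = 4^2 = 16
4^4 = (4^2)^2 = 16^2 = 256
4^5 = 4 * 4^4 = 4 * 256 = 1024
4^10 = (4^5)^2 = 1024^2 = 1048576
4^11 = 4 * 4^10 = 4 * 1048576 = 4194304
4^22 = (4^11)^2 = 4194304^2 = 17592186044416
4^44 = (4^22)^2 = 17592186044416^2 = 309485009821345068724781056
4^45 = 4 * 4^44 = 4 * 309485009821345068724781056 = 1237940039285380274899124224

Result: 1237940039285380274899124224
Multiplications needed: 8 (8 lines after 4^1)

4^45 = 1237940039285380274899124224. Using exponentiation by squaring, this requires 8 multiplications. The key idea: if the exponent is even, square the half-power; if odd, multiply by the base once.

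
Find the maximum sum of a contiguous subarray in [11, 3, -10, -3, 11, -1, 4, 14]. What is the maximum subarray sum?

Using Kadane's algorithm on [11, 3, -10, -3, 11, -1, 4, 14]:

Scanning through the array:
Position 1 (value 3): max_ending_here = 14, max_so_far = 14
Position 2 (value -10): max_ending_here = 4, max_so_far = 14
Position 3 (value -3): max_ending_here = 1, max_so_far = 14
Position 4 (value 11): max_ending_here = 12, max_so_far = 14
Position 5 (value -1): max_ending_here = 11, max_so_far = 14
Position 6 (value 4): max_ending_here = 15, max_so_far = 15
Position 7 (value 14): max_ending_here = 29, max_so_far = 29

Maximum subarray: [11, 3, -10, -3, 11, -1, 4, 14]
Maximum sum: 29

The maximum subarray is [11, 3, -10, -3, 11, -1, 4, 14] with sum 29. This subarray runs from index 0 to index 7.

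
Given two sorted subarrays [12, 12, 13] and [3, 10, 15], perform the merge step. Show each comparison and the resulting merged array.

Merging process:

Compare 12 vs 3: take 3 from right. Merged: [3]
Compare 12 vs 10: take 10 from right. Merged: [3, 10]
Compare 12 vs 15: take 12 from left. Merged: [3, 10, 12]
Compare 12 vs 15: take 12 from left. Merged: [3, 10, 12, 12]
Compare 13 vs 15: take 13 from left. Merged: [3, 10, 12, 12, 13]
Append remaining from right: [15]. Merged: [3, 10, 12, 12, 13, 15]

Final merged array: [3, 10, 12, 12, 13, 15]
Total comparisons: 5

The merged array is [3, 10, 12, 12, 13, 15], requiring 5 comparisons. The merge step runs in O(n) time where n is the total number of elements.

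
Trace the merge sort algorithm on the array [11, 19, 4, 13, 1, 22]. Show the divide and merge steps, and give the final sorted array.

Merge sort trace:

Split: [11, 19, 4, 13, 1, 22] -> [11, 19, 4] and [13, 1, 22]
  Split: [11, 19, 4] -> [11] and [19, 4]
    Split: [19, 4] -> [19] and [4]
    Merge: [19] + [4] -> [4, 19]
  Merge: [11] + [4, 19] -> [4, 11, 19]
  Split: [13, 1, 22] -> [13] and [1, 22]
    Split: [1, 22] -> [1] and [22]
    Merge: [1] + [22] -> [1, 22]
  Merge: [13] + [1, 22] -> [1, 13, 22]
Merge: [4, 11, 19] + [1, 13, 22] -> [1, 4, 11, 13, 19, 22]

Final sorted array: [1, 4, 11, 13, 19, 22]

The merge sort proceeds by recursively splitting the array and merging sorted halves.
After all merges, the sorted array is [1, 4, 11, 13, 19, 22].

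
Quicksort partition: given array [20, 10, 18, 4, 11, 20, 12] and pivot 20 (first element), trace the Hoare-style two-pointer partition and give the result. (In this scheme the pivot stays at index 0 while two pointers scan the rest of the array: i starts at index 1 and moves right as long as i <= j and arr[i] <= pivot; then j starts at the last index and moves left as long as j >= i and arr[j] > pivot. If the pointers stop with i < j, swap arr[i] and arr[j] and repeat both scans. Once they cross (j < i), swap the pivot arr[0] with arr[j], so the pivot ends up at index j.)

Hoare-style two-pointer partition with pivot = 20:

Initial array: [20, 10, 18, 4, 11, 20, 12]

Pointers start at i = 1, j = 6.
i ends at 7, j ends at 6: the pointers have crossed (j < i), so scanning stops.

Swap pivot arr[0] with arr[6] to place pivot at position 6: [12, 10, 18, 4, 11, 20, 20]
Pivot position: 6

After partitioning with pivot 20, the array becomes [12, 10, 18, 4, 11, 20, 20]. The pivot is placed at index 6. All elements to the left of the pivot are <= 20, and all elements to the right are > 20.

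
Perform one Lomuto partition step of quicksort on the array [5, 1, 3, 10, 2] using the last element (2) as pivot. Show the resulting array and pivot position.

Lomuto partition with pivot = 2:

Initial array: [5, 1, 3, 10, 2]

arr[0]=5 > 2: no swap
arr[1]=1 <= 2: swap with position 0, array becomes [1, 5, 3, 10, 2]
arr[2]=3 > 2: no swap
arr[3]=10 > 2: no swap

Place pivot at position 1: [1, 2, 3, 10, 5]
Pivot position: 1

After partitioning with pivot 2, the array becomes [1, 2, 3, 10, 5]. The pivot is placed at index 1. All elements to the left of the pivot are <= 2, and all elements to the right are > 2.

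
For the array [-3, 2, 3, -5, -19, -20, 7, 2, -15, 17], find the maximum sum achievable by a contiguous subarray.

Using Kadane's algorithm on [-3, 2, 3, -5, -19, -20, 7, 2, -15, 17]:

Scanning through the array:
Position 1 (value 2): max_ending_here = 2, max_so_far = 2
Position 2 (value 3): max_ending_here = 5, max_so_far = 5
Position 3 (value -5): max_ending_here = 0, max_so_far = 5
Position 4 (value -19): max_ending_here = -19, max_so_far = 5
Position 5 (value -20): max_ending_here = -20, max_so_far = 5
Position 6 (value 7): max_ending_here = 7, max_so_far = 7
Position 7 (value 2): max_ending_here = 9, max_so_far = 9
Position 8 (value -15): max_ending_here = -6, max_so_far = 9
Position 9 (value 17): max_ending_here = 17, max_so_far = 17

Maximum subarray: [17]
Maximum sum: 17

The maximum subarray is [17] with sum 17. This subarray runs from index 9 to index 9.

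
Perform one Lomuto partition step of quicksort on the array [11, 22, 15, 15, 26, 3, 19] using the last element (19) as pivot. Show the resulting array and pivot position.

Lomuto partition with pivot = 19:

Initial array: [11, 22, 15, 15, 26, 3, 19]

arr[0]=11 <= 19: swap with position 0, array becomes [11, 22, 15, 15, 26, 3, 19]
arr[1]=22 > 19: no swap
arr[2]=15 <= 19: swap with position 1, array becomes [11, 15, 22, 15, 26, 3, 19]
arr[3]=15 <= 19: swap with position 2, array becomes [11, 15, 15, 22, 26, 3, 19]
arr[4]=26 > 19: no swap
arr[5]=3 <= 19: swap with position 3, array becomes [11, 15, 15, 3, 26, 22, 19]

Place pivot at position 4: [11, 15, 15, 3, 19, 22, 26]
Pivot position: 4

After partitioning with pivot 19, the array becomes [11, 15, 15, 3, 19, 22, 26]. The pivot is placed at index 4. All elements to the left of the pivot are <= 19, and all elements to the right are > 19.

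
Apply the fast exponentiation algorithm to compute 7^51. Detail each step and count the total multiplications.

Computing 7^51 by squaring (build up from 7^1; each line after the first costs one multiplication):

7^1 = 7
7^2 = (7^1)^2 = 7^2 = 49
7^3 = 7 * 7^2 = 7 * 49 = 343
7^6 = (7^3)^2 = 343^2 = 117649
7^12 = (7^6)^2 = 117649^2 = 13841287201
7^24 = (7^12)^2 = 13841287201^2 = 191581231380566414401
7^25 = 7 * 7^24 = 7 * 191581231380566414401 = 1341068619663964900807
7^50 = (7^25)^2 = 1341068619663964900807^2 = 1798465042647412146620280340569649349251249
7^51 = 7 * 7^50 = 7 * 1798465042647412146620280340569649349251249 = 12589255298531885026341962383987545444758743

Result: 12589255298531885026341962383987545444758743
Multiplications needed: 8 (8 lines after 7^1)

7^51 = 12589255298531885026341962383987545444758743. Using exponentiation by squaring, this requires 8 multiplications. The key idea: if the exponent is even, square the half-power; if odd, multiply by the base once.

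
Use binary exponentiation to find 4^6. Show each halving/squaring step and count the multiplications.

Computing 4^6 by squaring (build up from 4^1; each line after the first costs one multiplication):

4^1 = 4
4^2 = (4^1)^2 = 4^2 = 16
4^3 = 4 * 4^2 = 4 * 16 = 64
4^6 = (4^3)^2 = 64^2 = 4096

Result: 4096
Multiplications needed: 3 (3 lines after 4^1)

4^6 = 4096. Using exponentiation by squaring, this requires 3 multiplications. The key idea: if the exponent is even, square the half-power; if odd, multiply by the base once.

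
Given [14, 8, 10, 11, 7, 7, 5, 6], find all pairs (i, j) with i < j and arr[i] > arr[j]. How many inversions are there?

Finding inversions in [14, 8, 10, 11, 7, 7, 5, 6]:

(0, 1): arr[0]=14 > arr[1]=8
(0, 2): arr[0]=14 > arr[2]=10
(0, 3): arr[0]=14 > arr[3]=11
(0, 4): arr[0]=14 > arr[4]=7
(0, 5): arr[0]=14 > arr[5]=7
(0, 6): arr[0]=14 > arr[6]=5
(0, 7): arr[0]=14 > arr[7]=6
(1, 4): arr[1]=8 > arr[4]=7
(1, 5): arr[1]=8 > arr[5]=7
(1, 6): arr[1]=8 > arr[6]=5
(1, 7): arr[1]=8 > arr[7]=6
(2, 4): arr[2]=10 > arr[4]=7
(2, 5): arr[2]=10 > arr[5]=7
(2, 6): arr[2]=10 > arr[6]=5
(2, 7): arr[2]=10 > arr[7]=6
(3, 4): arr[3]=11 > arr[4]=7
(3, 5): arr[3]=11 > arr[5]=7
(3, 6): arr[3]=11 > arr[6]=5
(3, 7): arr[3]=11 > arr[7]=6
(4, 6): arr[4]=7 > arr[6]=5
(4, 7): arr[4]=7 > arr[7]=6
(5, 6): arr[5]=7 > arr[6]=5
(5, 7): arr[5]=7 > arr[7]=6

Total inversions: 23

The array has 23 inversion(s): (0,1), (0,2), (0,3), (0,4), (0,5), (0,6), (0,7), (1,4), (1,5), (1,6), (1,7), (2,4), (2,5), (2,6), (2,7), (3,4), (3,5), (3,6), (3,7), (4,6), (4,7), (5,6), (5,7). Each pair (i,j) satisfies i < j and arr[i] > arr[j].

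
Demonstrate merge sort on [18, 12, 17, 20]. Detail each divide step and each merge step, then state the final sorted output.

Merge sort trace:

Split: [18, 12, 17, 20] -> [18, 12] and [17, 20]
  Split: [18, 12] -> [18] and [12]
  Merge: [18] + [12] -> [12, 18]
  Split: [17, 20] -> [17] and [20]
  Merge: [17] + [20] -> [17, 20]
Merge: [12, 18] + [17, 20] -> [12, 17, 18, 20]

Final sorted array: [12, 17, 18, 20]

The merge sort proceeds by recursively splitting the array and merging sorted halves.
After all merges, the sorted array is [12, 17, 18, 20].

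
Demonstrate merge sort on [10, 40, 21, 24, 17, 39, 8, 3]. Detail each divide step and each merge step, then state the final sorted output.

Merge sort trace:

Split: [10, 40, 21, 24, 17, 39, 8, 3] -> [10, 40, 21, 24] and [17, 39, 8, 3]
  Split: [10, 40, 21, 24] -> [10, 40] and [21, 24]
    Split: [10, 40] -> [10] and [40]
    Merge: [10] + [40] -> [10, 40]
    Split: [21, 24] -> [21] and [24]
    Merge: [21] + [24] -> [21, 24]
  Merge: [10, 40] + [21, 24] -> [10, 21, 24, 40]
  Split: [17, 39, 8, 3] -> [17, 39] and [8, 3]
    Split: [17, 39] -> [17] and [39]
    Merge: [17] + [39] -> [17, 39]
    Split: [8, 3] -> [8] and [3]
    Merge: [8] + [3] -> [3, 8]
  Merge: [17, 39] + [3, 8] -> [3, 8, 17, 39]
Merge: [10, 21, 24, 40] + [3, 8, 17, 39] -> [3, 8, 10, 17, 21, 24, 39, 40]

Final sorted array: [3, 8, 10, 17, 21, 24, 39, 40]

The merge sort proceeds by recursively splitting the array and merging sorted halves.
After all merges, the sorted array is [3, 8, 10, 17, 21, 24, 39, 40].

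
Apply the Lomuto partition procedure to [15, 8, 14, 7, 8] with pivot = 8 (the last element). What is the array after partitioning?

Lomuto partition with pivot = 8:

Initial array: [15, 8, 14, 7, 8]

arr[0]=15 > 8: no swap
arr[1]=8 <= 8: swap with position 0, array becomes [8, 15, 14, 7, 8]
arr[2]=14 > 8: no swap
arr[3]=7 <= 8: swap with position 1, array becomes [8, 7, 14, 15, 8]

Place pivot at position 2: [8, 7, 8, 15, 14]
Pivot position: 2

After partitioning with pivot 8, the array becomes [8, 7, 8, 15, 14]. The pivot is placed at index 2. All elements to the left of the pivot are <= 8, and all elements to the right are > 8.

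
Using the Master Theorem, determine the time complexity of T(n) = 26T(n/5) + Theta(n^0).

Master Theorem for T(n) = 26T(n/5) + O(n^0):

a = 26, b = 5, c = 0
log_b(a) = log_5(26) = 2.0244

Case 1: c = 0 < log_5(26) = 2.0244
T(n) = O(n^(log_5 26))

For T(n) = 26T(n/5) + O(n^0): log_5(26) = 2.0244. This is Case 1 of the Master Theorem (c < log_b(a), work dominated by leaves), giving O(n^(log_5 26)).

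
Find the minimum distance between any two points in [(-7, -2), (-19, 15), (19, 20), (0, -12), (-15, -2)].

Computing all pairwise distances among 5 points:

d((-7, -2), (-19, 15)) = 20.8087
d((-7, -2), (19, 20)) = 34.0588
d((-7, -2), (0, -12)) = 12.2066
d((-7, -2), (-15, -2)) = 8.0 <-- minimum
d((-19, 15), (19, 20)) = 38.3275
d((-19, 15), (0, -12)) = 33.0151
d((-19, 15), (-15, -2)) = 17.4642
d((19, 20), (0, -12)) = 37.2156
d((19, 20), (-15, -2)) = 40.4969
d((0, -12), (-15, -2)) = 18.0278

Closest pair: (-7, -2) and (-15, -2) with distance 8.0

The closest pair is (-7, -2) and (-15, -2) with Euclidean distance 8.0. For 5 points, brute-force pairwise comparison is shown above. For large n, the divide-and-conquer algorithm (sort by x, recurse on halves, check the dividing strip) achieves O(n log n).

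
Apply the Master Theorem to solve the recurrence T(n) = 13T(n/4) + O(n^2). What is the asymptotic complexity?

Master Theorem for T(n) = 13T(n/4) + O(n^2):

a = 13, b = 4, c = 2
log_b(a) = log_4(13) = 1.8502

Case 3: c = 2 > log_4(13) = 1.8502
T(n) = O(n^2) = O(n^2)

For T(n) = 13T(n/4) + O(n^2): log_4(13) = 1.8502. This is Case 3 of the Master Theorem (c > log_b(a), work dominated by root), giving O(n^2).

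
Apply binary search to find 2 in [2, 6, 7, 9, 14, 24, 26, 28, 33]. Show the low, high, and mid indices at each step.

Binary search for 2 in [2, 6, 7, 9, 14, 24, 26, 28, 33]:

lo=0, hi=8, mid=4, arr[mid]=14 -> 14 > 2, search left half
lo=0, hi=3, mid=1, arr[mid]=6 -> 6 > 2, search left half
lo=0, hi=0, mid=0, arr[mid]=2 -> Found target at index 0!

Binary search finds 2 at index 0 after 3 comparisons. The search repeatedly halves the search space by comparing with the middle element.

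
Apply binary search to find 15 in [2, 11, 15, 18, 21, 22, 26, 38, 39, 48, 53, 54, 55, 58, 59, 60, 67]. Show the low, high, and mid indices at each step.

Binary search for 15 in [2, 11, 15, 18, 21, 22, 26, 38, 39, 48, 53, 54, 55, 58, 59, 60, 67]:

lo=0, hi=16, mid=8, arr[mid]=39 -> 39 > 15, search left half
lo=0, hi=7, mid=3, arr[mid]=18 -> 18 > 15, search left half
lo=0, hi=2, mid=1, arr[mid]=11 -> 11 < 15, search right half
lo=2, hi=2, mid=2, arr[mid]=15 -> Found target at index 2!

Binary search finds 15 at index 2 after 4 comparisons. The search repeatedly halves the search space by comparing with the middle element.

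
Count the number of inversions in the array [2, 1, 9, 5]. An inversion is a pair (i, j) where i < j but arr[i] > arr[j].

Finding inversions in [2, 1, 9, 5]:

(0, 1): arr[0]=2 > arr[1]=1
(2, 3): arr[2]=9 > arr[3]=5

Total inversions: 2

The array has 2 inversion(s): (0,1), (2,3). Each pair (i,j) satisfies i < j and arr[i] > arr[j].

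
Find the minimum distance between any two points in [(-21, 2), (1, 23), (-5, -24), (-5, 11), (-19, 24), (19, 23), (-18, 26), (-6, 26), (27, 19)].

Computing all pairwise distances among 9 points:

d((-21, 2), (1, 23)) = 30.4138
d((-21, 2), (-5, -24)) = 30.5287
d((-21, 2), (-5, 11)) = 18.3576
d((-21, 2), (-19, 24)) = 22.0907
d((-21, 2), (19, 23)) = 45.1774
d((-21, 2), (-18, 26)) = 24.1868
d((-21, 2), (-6, 26)) = 28.3019
d((-21, 2), (27, 19)) = 50.9215
d((1, 23), (-5, -24)) = 47.3814
d((1, 23), (-5, 11)) = 13.4164
d((1, 23), (-19, 24)) = 20.025
d((1, 23), (19, 23)) = 18.0
d((1, 23), (-18, 26)) = 19.2354
d((1, 23), (-6, 26)) = 7.6158
d((1, 23), (27, 19)) = 26.3059
d((-5, -24), (-5, 11)) = 35.0
d((-5, -24), (-19, 24)) = 50.0
d((-5, -24), (19, 23)) = 52.7731
d((-5, -24), (-18, 26)) = 51.6624
d((-5, -24), (-6, 26)) = 50.01
d((-5, -24), (27, 19)) = 53.6004
d((-5, 11), (-19, 24)) = 19.105
d((-5, 11), (19, 23)) = 26.8328
d((-5, 11), (-18, 26)) = 19.8494
d((-5, 11), (-6, 26)) = 15.0333
d((-5, 11), (27, 19)) = 32.9848
d((-19, 24), (19, 23)) = 38.0132
d((-19, 24), (-18, 26)) = 2.2361 <-- minimum
d((-19, 24), (-6, 26)) = 13.1529
d((-19, 24), (27, 19)) = 46.2709
d((19, 23), (-18, 26)) = 37.1214
d((19, 23), (-6, 26)) = 25.1794
d((19, 23), (27, 19)) = 8.9443
d((-18, 26), (-6, 26)) = 12.0
d((-18, 26), (27, 19)) = 45.5412
d((-6, 26), (27, 19)) = 33.7343

Closest pair: (-19, 24) and (-18, 26) with distance 2.2361

The closest pair is (-19, 24) and (-18, 26) with Euclidean distance 2.2361. For 9 points, brute-force pairwise comparison is shown above. For large n, the divide-and-conquer algorithm (sort by x, recurse on halves, check the dividing strip) achieves O(n log n).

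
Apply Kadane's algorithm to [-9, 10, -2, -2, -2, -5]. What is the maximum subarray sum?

Using Kadane's algorithm on [-9, 10, -2, -2, -2, -5]:

Scanning through the array:
Position 1 (value 10): max_ending_here = 10, max_so_far = 10
Position 2 (value -2): max_ending_here = 8, max_so_far = 10
Position 3 (value -2): max_ending_here = 6, max_so_far = 10
Position 4 (value -2): max_ending_here = 4, max_so_far = 10
Position 5 (value -5): max_ending_here = -1, max_so_far = 10

Maximum subarray: [10]
Maximum sum: 10

The maximum subarray is [10] with sum 10. This subarray runs from index 1 to index 1.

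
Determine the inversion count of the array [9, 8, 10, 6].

Finding inversions in [9, 8, 10, 6]:

(0, 1): arr[0]=9 > arr[1]=8
(0, 3): arr[0]=9 > arr[3]=6
(1, 3): arr[1]=8 > arr[3]=6
(2, 3): arr[2]=10 > arr[3]=6

Total inversions: 4

The array has 4 inversion(s): (0,1), (0,3), (1,3), (2,3). Each pair (i,j) satisfies i < j and arr[i] > arr[j].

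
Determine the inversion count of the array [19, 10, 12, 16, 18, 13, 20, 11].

Finding inversions in [19, 10, 12, 16, 18, 13, 20, 11]:

(0, 1): arr[0]=19 > arr[1]=10
(0, 2): arr[0]=19 > arr[2]=12
(0, 3): arr[0]=19 > arr[3]=16
(0, 4): arr[0]=19 > arr[4]=18
(0, 5): arr[0]=19 > arr[5]=13
(0, 7): arr[0]=19 > arr[7]=11
(2, 7): arr[2]=12 > arr[7]=11
(3, 5): arr[3]=16 > arr[5]=13
(3, 7): arr[3]=16 > arr[7]=11
(4, 5): arr[4]=18 > arr[5]=13
(4, 7): arr[4]=18 > arr[7]=11
(5, 7): arr[5]=13 > arr[7]=11
(6, 7): arr[6]=20 > arr[7]=11

Total inversions: 13

The array has 13 inversion(s): (0,1), (0,2), (0,3), (0,4), (0,5), (0,7), (2,7), (3,5), (3,7), (4,5), (4,7), (5,7), (6,7). Each pair (i,j) satisfies i < j and arr[i] > arr[j].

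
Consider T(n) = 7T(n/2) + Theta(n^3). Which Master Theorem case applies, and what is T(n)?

Master Theorem for T(n) = 7T(n/2) + O(n^3):

a = 7, b = 2, c = 3
log_b(a) = log_2(7) = 2.8074

Case 3: c = 3 > log_2(7) = 2.8074
T(n) = O(n^3) = O(n^3)

For T(n) = 7T(n/2) + O(n^3): log_2(7) = 2.8074. This is Case 3 of the Master Theorem (c > log_b(a), work dominated by root), giving O(n^3).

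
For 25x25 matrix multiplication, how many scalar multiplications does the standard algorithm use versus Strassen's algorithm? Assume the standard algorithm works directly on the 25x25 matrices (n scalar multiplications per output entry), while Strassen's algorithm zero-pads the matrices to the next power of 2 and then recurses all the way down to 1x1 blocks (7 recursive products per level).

Matrix multiplication for 25x25 matrices:

Strassen's algorithm requires power-of-2 dimensions. Pad 25x25 to 32x32 (next power of 2).

Standard algorithm: 25^3 = 15625 multiplications
Strassen's algorithm: 7^(log2(32)) = 7^5 = 16807 multiplications
Difference: 15625 - 16807 = -1182 (Strassen uses MORE here due to padding overhead — for small or just-over-power-of-2 n, padding can outweigh the per-level savings)

Standard: 15625 multiplications (25^3). Strassen: 16807 multiplications (7^5, after padding to 32x32). Strassen reduces 8 recursive multiplications to 7 at each level.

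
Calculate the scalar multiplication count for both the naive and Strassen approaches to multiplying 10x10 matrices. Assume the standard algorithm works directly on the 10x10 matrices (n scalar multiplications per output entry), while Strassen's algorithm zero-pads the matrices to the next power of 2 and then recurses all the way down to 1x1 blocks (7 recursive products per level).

Matrix multiplication for 10x10 matrices:

Strassen's algorithm requires power-of-2 dimensions. Pad 10x10 to 16x16 (next power of 2).

Standard algorithm: 10^3 = 1000 multiplications
Strassen's algorithm: 7^(log2(16)) = 7^4 = 2401 multiplications
Difference: 1000 - 2401 = -1401 (Strassen uses MORE here due to padding overhead — for small or just-over-power-of-2 n, padding can outweigh the per-level savings)

Standard: 1000 multiplications (10^3). Strassen: 2401 multiplications (7^4, after padding to 16x16). Strassen reduces 8 recursive multiplications to 7 at each level.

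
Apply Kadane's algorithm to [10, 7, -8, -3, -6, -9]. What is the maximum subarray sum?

Using Kadane's algorithm on [10, 7, -8, -3, -6, -9]:

Scanning through the array:
Position 1 (value 7): max_ending_here = 17, max_so_far = 17
Position 2 (value -8): max_ending_here = 9, max_so_far = 17
Position 3 (value -3): max_ending_here = 6, max_so_far = 17
Position 4 (value -6): max_ending_here = 0, max_so_far = 17
Position 5 (value -9): max_ending_here = -9, max_so_far = 17

Maximum subarray: [10, 7]
Maximum sum: 17

The maximum subarray is [10, 7] with sum 17. This subarray runs from index 0 to index 1.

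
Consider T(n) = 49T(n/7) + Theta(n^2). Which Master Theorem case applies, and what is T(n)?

Master Theorem for T(n) = 49T(n/7) + O(n^2):

a = 49, b = 7, c = 2
log_b(a) = log_7(49) = 2.0000

Case 2: c = 2 = log_7(49) = 2.0000
T(n) = O(n^2 log n) = O(n^2 log n)

For T(n) = 49T(n/7) + O(n^2): log_7(49) = 2.0000. This is Case 2 of the Master Theorem (c = log_b(a), equal work at all levels), giving O(n^2 log n).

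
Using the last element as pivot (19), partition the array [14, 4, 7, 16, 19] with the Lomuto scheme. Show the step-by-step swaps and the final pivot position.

Lomuto partition with pivot = 19:

Initial array: [14, 4, 7, 16, 19]

arr[0]=14 <= 19: swap with position 0, array becomes [14, 4, 7, 16, 19]
arr[1]=4 <= 19: swap with position 1, array becomes [14, 4, 7, 16, 19]
arr[2]=7 <= 19: swap with position 2, array becomes [14, 4, 7, 16, 19]
arr[3]=16 <= 19: swap with position 3, array becomes [14, 4, 7, 16, 19]

Place pivot at position 4: [14, 4, 7, 16, 19]
Pivot position: 4

After partitioning with pivot 19, the array becomes [14, 4, 7, 16, 19]. The pivot is placed at index 4. All elements to the left of the pivot are <= 19, and all elements to the right are > 19.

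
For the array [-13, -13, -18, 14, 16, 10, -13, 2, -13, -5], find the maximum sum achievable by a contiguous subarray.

Using Kadane's algorithm on [-13, -13, -18, 14, 16, 10, -13, 2, -13, -5]:

Scanning through the array:
Position 1 (value -13): max_ending_here = -13, max_so_far = -13
Position 2 (value -18): max_ending_here = -18, max_so_far = -13
Position 3 (value 14): max_ending_here = 14, max_so_far = 14
Position 4 (value 16): max_ending_here = 30, max_so_far = 30
Position 5 (value 10): max_ending_here = 40, max_so_far = 40
Position 6 (value -13): max_ending_here = 27, max_so_far = 40
Position 7 (value 2): max_ending_here = 29, max_so_far = 40
Position 8 (value -13): max_ending_here = 16, max_so_far = 40
Position 9 (value -5): max_ending_here = 11, max_so_far = 40

Maximum subarray: [14, 16, 10]
Maximum sum: 40

The maximum subarray is [14, 16, 10] with sum 40. This subarray runs from index 3 to index 5.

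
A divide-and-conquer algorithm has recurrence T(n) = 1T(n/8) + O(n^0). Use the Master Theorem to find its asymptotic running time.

Master Theorem for T(n) = 1T(n/8) + O(n^0):

a = 1, b = 8, c = 0
log_b(a) = log_8(1) = 0.0000

Case 2: c = 0 = log_8(1) = 0.0000
T(n) = O(n^0 log n) = O(log n)

For T(n) = 1T(n/8) + O(n^0): log_8(1) = 0.0000. This is Case 2 of the Master Theorem (c = log_b(a), equal work at all levels), giving O(log n).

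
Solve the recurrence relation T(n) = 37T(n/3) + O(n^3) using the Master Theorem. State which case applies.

Master Theorem for T(n) = 37T(n/3) + O(n^3):

a = 37, b = 3, c = 3
log_b(a) = log_3(37) = 3.2868

Case 1: c = 3 < log_3(37) = 3.2868
T(n) = O(n^(log_3 37))

For T(n) = 37T(n/3) + O(n^3): log_3(37) = 3.2868. This is Case 1 of the Master Theorem (c < log_b(a), work dominated by leaves), giving O(n^(log_3 37)).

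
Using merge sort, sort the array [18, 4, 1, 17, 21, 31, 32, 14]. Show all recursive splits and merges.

Merge sort trace:

Split: [18, 4, 1, 17, 21, 31, 32, 14] -> [18, 4, 1, 17] and [21, 31, 32, 14]
  Split: [18, 4, 1, 17] -> [18, 4] and [1, 17]
    Split: [18, 4] -> [18] and [4]
    Merge: [18] + [4] -> [4, 18]
    Split: [1, 17] -> [1] and [17]
    Merge: [1] + [17] -> [1, 17]
  Merge: [4, 18] + [1, 17] -> [1, 4, 17, 18]
  Split: [21, 31, 32, 14] -> [21, 31] and [32, 14]
    Split: [21, 31] -> [21] and [31]
    Merge: [21] + [31] -> [21, 31]
    Split: [32, 14] -> [32] and [14]
    Merge: [32] + [14] -> [14, 32]
  Merge: [21, 31] + [14, 32] -> [14, 21, 31, 32]
Merge: [1, 4, 17, 18] + [14, 21, 31, 32] -> [1, 4, 14, 17, 18, 21, 31, 32]

Final sorted array: [1, 4, 14, 17, 18, 21, 31, 32]

The merge sort proceeds by recursively splitting the array and merging sorted halves.
After all merges, the sorted array is [1, 4, 14, 17, 18, 21, 31, 32].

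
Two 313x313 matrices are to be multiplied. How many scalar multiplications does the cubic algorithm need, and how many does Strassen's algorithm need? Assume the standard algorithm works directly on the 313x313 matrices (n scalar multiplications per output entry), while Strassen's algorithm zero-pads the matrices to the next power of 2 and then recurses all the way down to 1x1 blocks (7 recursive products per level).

Matrix multiplication for 313x313 matrices:

Strassen's algorithm requires power-of-2 dimensions. Pad 313x313 to 512x512 (next power of 2).

Standard algorithm: 313^3 = 30664297 multiplications
Strassen's algorithm: 7^(log2(512)) = 7^9 = 40353607 multiplications
Difference: 30664297 - 40353607 = -9689310 (Strassen uses MORE here due to padding overhead — for small or just-over-power-of-2 n, padding can outweigh the per-level savings)

Standard: 30664297 multiplications (313^3). Strassen: 40353607 multiplications (7^9, after padding to 512x512). Strassen reduces 8 recursive multiplications to 7 at each level.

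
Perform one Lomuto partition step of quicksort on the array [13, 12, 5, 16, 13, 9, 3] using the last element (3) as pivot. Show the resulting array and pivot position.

Lomuto partition with pivot = 3:

Initial array: [13, 12, 5, 16, 13, 9, 3]

arr[0]=13 > 3: no swap
arr[1]=12 > 3: no swap
arr[2]=5 > 3: no swap
arr[3]=16 > 3: no swap
arr[4]=13 > 3: no swap
arr[5]=9 > 3: no swap

Place pivot at position 0: [3, 12, 5, 16, 13, 9, 13]
Pivot position: 0

After partitioning with pivot 3, the array becomes [3, 12, 5, 16, 13, 9, 13]. The pivot is placed at index 0. All elements to the left of the pivot are <= 3, and all elements to the right are > 3.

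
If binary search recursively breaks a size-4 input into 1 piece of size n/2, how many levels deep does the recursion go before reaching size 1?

For divide and conquer with division factor 2:

Problem sizes at each level:
Level 0: 4
Level 1: 2
Level 2: 1

The root is level 0 and the size-1 base case is level 2 (the tree spans levels 0 through 2, i.e. 3 levels counting the root), so the depth is the number of divisions: log_2(4) = 2

The recursion tree depth is log_2(4) = 2. At each level, the problem size is divided by 2, so it takes 2 divisions to reduce to a base case of size 1. The algorithm makes 1 recursive call at each level.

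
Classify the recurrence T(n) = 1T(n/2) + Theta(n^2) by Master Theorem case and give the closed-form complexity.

Master Theorem for T(n) = 1T(n/2) + O(n^2):

a = 1, b = 2, c = 2
log_b(a) = log_2(1) = 0.0000

Case 3: c = 2 > log_2(1) = 0.0000
T(n) = O(n^2) = O(n^2)

For T(n) = 1T(n/2) + O(n^2): log_2(1) = 0.0000. This is Case 3 of the Master Theorem (c > log_b(a), work dominated by root), giving O(n^2).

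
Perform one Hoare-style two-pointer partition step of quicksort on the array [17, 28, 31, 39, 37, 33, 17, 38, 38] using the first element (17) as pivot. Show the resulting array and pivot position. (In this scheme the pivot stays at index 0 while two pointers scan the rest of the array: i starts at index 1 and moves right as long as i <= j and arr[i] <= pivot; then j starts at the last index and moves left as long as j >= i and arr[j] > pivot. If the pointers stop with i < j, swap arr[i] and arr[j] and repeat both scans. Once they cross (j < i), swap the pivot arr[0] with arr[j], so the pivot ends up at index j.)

Hoare-style two-pointer partition with pivot = 17:

Initial array: [17, 28, 31, 39, 37, 33, 17, 38, 38]

Pointers start at i = 1, j = 8.
i stops at index 1 (arr[1]=28 > 17), j stops at index 6 (arr[6]=17 <= 17): swap arr[1] and arr[6], array becomes [17, 17, 31, 39, 37, 33, 28, 38, 38]
i ends at 2, j ends at 1: the pointers have crossed (j < i), so scanning stops.

Swap pivot arr[0] with arr[1] to place pivot at position 1: [17, 17, 31, 39, 37, 33, 28, 38, 38]
Pivot position: 1

After partitioning with pivot 17, the array becomes [17, 17, 31, 39, 37, 33, 28, 38, 38]. The pivot is placed at index 1. All elements to the left of the pivot are <= 17, and all elements to the right are > 17.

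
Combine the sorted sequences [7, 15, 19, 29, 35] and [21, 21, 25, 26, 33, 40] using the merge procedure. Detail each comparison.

Merging process:

Compare 7 vs 21: take 7 from left. Merged: [7]
Compare 15 vs 21: take 15 from left. Merged: [7, 15]
Compare 19 vs 21: take 19 from left. Merged: [7, 15, 19]
Compare 29 vs 21: take 21 from right. Merged: [7, 15, 19, 21]
Compare 29 vs 21: take 21 from right. Merged: [7, 15, 19, 21, 21]
Compare 29 vs 25: take 25 from right. Merged: [7, 15, 19, 21, 21, 25]
Compare 29 vs 26: take 26 from right. Merged: [7, 15, 19, 21, 21, 25, 26]
Compare 29 vs 33: take 29 from left. Merged: [7, 15, 19, 21, 21, 25, 26, 29]
Compare 35 vs 33: take 33 from right. Merged: [7, 15, 19, 21, 21, 25, 26, 29, 33]
Compare 35 vs 40: take 35 from left. Merged: [7, 15, 19, 21, 21, 25, 26, 29, 33, 35]
Append remaining from right: [40]. Merged: [7, 15, 19, 21, 21, 25, 26, 29, 33, 35, 40]

Final merged array: [7, 15, 19, 21, 21, 25, 26, 29, 33, 35, 40]
Total comparisons: 10

The merged array is [7, 15, 19, 21, 21, 25, 26, 29, 33, 35, 40], requiring 10 comparisons. The merge step runs in O(n) time where n is the total number of elements.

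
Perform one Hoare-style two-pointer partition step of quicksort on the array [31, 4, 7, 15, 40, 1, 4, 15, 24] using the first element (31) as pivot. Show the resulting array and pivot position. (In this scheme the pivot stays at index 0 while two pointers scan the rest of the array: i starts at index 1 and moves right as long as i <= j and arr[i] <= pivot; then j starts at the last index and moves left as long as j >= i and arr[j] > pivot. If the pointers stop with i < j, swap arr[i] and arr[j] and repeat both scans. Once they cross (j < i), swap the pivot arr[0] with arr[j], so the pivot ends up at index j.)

Hoare-style two-pointer partition with pivot = 31:

Initial array: [31, 4, 7, 15, 40, 1, 4, 15, 24]

Pointers start at i = 1, j = 8.
i stops at index 4 (arr[4]=40 > 31), j stops at index 8 (arr[8]=24 <= 31): swap arr[4] and arr[8], array becomes [31, 4, 7, 15, 24, 1, 4, 15, 40]
i ends at 8, j ends at 7: the pointers have crossed (j < i), so scanning stops.

Swap pivot arr[0] with arr[7] to place pivot at position 7: [15, 4, 7, 15, 24, 1, 4, 31, 40]
Pivot position: 7

After partitioning with pivot 31, the array becomes [15, 4, 7, 15, 24, 1, 4, 31, 40]. The pivot is placed at index 7. All elements to the left of the pivot are <= 31, and all elements to the right are > 31.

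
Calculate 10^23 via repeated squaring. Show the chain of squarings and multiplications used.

Computing 10^23 by squaring (build up from 10^1; each line after the first costs one multiplication):

10^1 = 10
10^2 = (10^1)^2 = 10^2 = 100
10^4 = (10^2)^2 = 100^2 = 10000
10^5 = 10 * 10^4 = 10 * 10000 = 100000
10^10 = (10^5)^2 = 100000^2 = 10000000000
10^11 = 10 * 10^10 = 10 * 10000000000 = 100000000000
10^22 = (10^11)^2 = 100000000000^2 = 10000000000000000000000
10^23 = 10 * 10^22 = 10 * 10000000000000000000000 = 100000000000000000000000

Result: 100000000000000000000000
Multiplications needed: 7 (7 lines after 10^1)

10^23 = 100000000000000000000000. Using exponentiation by squaring, this requires 7 multiplications. The key idea: if the exponent is even, square the half-power; if odd, multiply by the base once.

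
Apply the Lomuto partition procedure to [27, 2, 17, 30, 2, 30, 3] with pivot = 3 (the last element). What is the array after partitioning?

Lomuto partition with pivot = 3:

Initial array: [27, 2, 17, 30, 2, 30, 3]

arr[0]=27 > 3: no swap
arr[1]=2 <= 3: swap with position 0, array becomes [2, 27, 17, 30, 2, 30, 3]
arr[2]=17 > 3: no swap
arr[3]=30 > 3: no swap
arr[4]=2 <= 3: swap with position 1, array becomes [2, 2, 17, 30, 27, 30, 3]
arr[5]=30 > 3: no swap

Place pivot at position 2: [2, 2, 3, 30, 27, 30, 17]
Pivot position: 2

After partitioning with pivot 3, the array becomes [2, 2, 3, 30, 27, 30, 17]. The pivot is placed at index 2. All elements to the left of the pivot are <= 3, and all elements to the right are > 3.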